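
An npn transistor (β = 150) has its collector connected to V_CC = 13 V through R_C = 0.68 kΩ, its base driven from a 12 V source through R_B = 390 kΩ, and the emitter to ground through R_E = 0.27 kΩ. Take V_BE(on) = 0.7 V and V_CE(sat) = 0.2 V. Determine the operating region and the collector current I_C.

Assume active. Base-emitter loop: I_B = (V_BB − V_BE)/(R_B + (β+1)R_E) = (12 − 0.7)/(390 + 151×0.27) = 0.0262 mA.
I_C = β·I_B = 150×0.0262 = 3.93 mA.
V_CE = V_CC − I_C·R_C − I_E·R_E = 13 − 3.93×0.68 − 3.96×0.27 = 9.25 V > V_CE(sat), so the active-region assumption holds.

active; I_C ≈ 3.9 mA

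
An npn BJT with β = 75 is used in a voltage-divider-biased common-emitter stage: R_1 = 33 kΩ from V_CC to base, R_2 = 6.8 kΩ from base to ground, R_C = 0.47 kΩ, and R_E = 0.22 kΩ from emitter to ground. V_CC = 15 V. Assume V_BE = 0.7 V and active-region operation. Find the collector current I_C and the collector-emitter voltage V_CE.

I_C ≈ 6.2 mA, V_CE ≈ 11 V

Thevenize the base divider: V_Th = V_CC·R_2/(R_1+R_2) = 15×6.8/39.8 = 2.56 V, R_Th = R_1‖R_2 = 5.64 kΩ.
Base-emitter loop: V_Th = I_B·R_Th + V_BE + (β+1)I_B·R_E, so I_B = (2.56 − 0.7) / (5.64 + 76×0.22) = 0.0833 mA.
I_C = β·I_B = 75×0.0833 = 6.25 mA, and I_E = (β+1)I_B = 6.33 mA.
V_CE = V_CC − I_C·R_C − I_E·R_E = 15 − 6.25×0.47 − 6.33×0.22 = 10.7 V.
V_CE = 10.7 V > 0.2 V confirms active-region operation.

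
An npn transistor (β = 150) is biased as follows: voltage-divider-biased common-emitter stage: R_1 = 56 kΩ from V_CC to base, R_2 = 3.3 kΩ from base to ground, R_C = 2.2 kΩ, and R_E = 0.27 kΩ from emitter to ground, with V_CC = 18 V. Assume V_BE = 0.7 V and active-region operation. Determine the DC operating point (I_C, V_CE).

Thevenize the base divider: V_Th = V_CC·R_2/(R_1+R_2) = 18×3.3/59.3 = 1 V, R_Th = R_1‖R_2 = 3.12 kΩ.
Base-emitter loop: V_Th = I_B·R_Th + V_BE + (β+1)I_B·R_E, so I_B = (1 − 0.7) / (3.12 + 151×0.27) = 0.00687 mA.
I_C = β·I_B = 150×0.00687 = 1.03 mA, and I_E = (β+1)I_B = 1.04 mA.
V_CE = V_CC − I_C·R_C − I_E·R_E = 18 − 1.03×2.2 − 1.04×0.27 = 15.5 V.
V_CE = 15.5 V > 0.2 V confirms active-region operation.

I_C ≈ 1 mA, V_CE ≈ 15 V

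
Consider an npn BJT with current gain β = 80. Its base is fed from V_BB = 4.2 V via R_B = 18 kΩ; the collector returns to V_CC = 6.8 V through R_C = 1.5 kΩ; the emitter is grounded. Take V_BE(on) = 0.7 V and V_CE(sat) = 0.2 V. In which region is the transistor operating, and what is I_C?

Assume active: I_B = (4.2 − 0.7)/18 = 0.194 mA, giving I_C = β·I_B = 15.6 mA.
But then V_CE = 6.8 − 15.6×1.5 = -16.5 V < V_CE(sat) = 0.2 V — impossible in the active region.
So the transistor is saturated. With V_CE = 0.2 V, I_C = (V_CC − 0.2)/R_C = 6.6/1.5 = 4.4 mA.
Check: β·I_B = 15.6 mA > I_C = 4.4 mA, confirming saturation.

saturation; I_C ≈ 4.4 mA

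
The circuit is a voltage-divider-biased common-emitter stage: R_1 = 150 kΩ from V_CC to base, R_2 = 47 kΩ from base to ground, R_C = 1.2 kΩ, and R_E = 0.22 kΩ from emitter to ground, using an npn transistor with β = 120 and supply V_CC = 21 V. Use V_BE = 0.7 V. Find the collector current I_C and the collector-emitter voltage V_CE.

I_C ≈ 8.3 mA, V_CE ≈ 9.2 V

Thevenize the base divider: V_Th = V_CC·R_2/(R_1+R_2) = 21×47/197 = 5.01 V, R_Th = R_1‖R_2 = 35.8 kΩ.
Base-emitter loop: V_Th = I_B·R_Th + V_BE + (β+1)I_B·R_E, so I_B = (5.01 − 0.7) / (35.8 + 121×0.22) = 0.0691 mA.
I_C = β·I_B = 120×0.0691 = 8.29 mA, and I_E = (β+1)I_B = 8.36 mA.
V_CE = V_CC − I_C·R_C − I_E·R_E = 21 − 8.29×1.2 − 8.36×0.22 = 9.22 V.
V_CE = 9.22 V > 0.2 V confirms active-region operation.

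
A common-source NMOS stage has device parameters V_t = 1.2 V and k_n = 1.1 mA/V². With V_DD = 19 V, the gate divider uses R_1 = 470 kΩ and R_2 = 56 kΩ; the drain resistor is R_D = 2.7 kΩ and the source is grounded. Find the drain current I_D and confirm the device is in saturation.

I_D ≈ 0.37 mA

V_G = V_DD·R_2/(R_1+R_2) = 19×56/526 = 2.02 V. With the source grounded, V_GS = V_G = 2.02 V.
Assume saturation: I_D = (k_n/2)(V_GS − V_t)² = (1.1/2)×(2.02 − 1.2)² = 0.55×0.823² = 0.372 mA.
V_DS = V_DD − I_D·R_D = 19 − 0.372×2.7 = 18 V.
Saturation requires V_DS ≥ V_GS − V_t = 0.823 V; 18 ≥ 0.823 ✓.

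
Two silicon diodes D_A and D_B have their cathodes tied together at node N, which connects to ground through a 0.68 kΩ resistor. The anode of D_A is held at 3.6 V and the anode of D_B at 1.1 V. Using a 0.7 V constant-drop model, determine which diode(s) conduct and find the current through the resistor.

Assume both conduct. Then node N would need to be at both 3.6−0.7 = 2.9 V and 1.1−0.7 = 0.4 V, which is impossible.
Assume only D_A conducts: V_N = 3.6 − 0.7 = 2.9 V, so I_R = 2.9/0.68 = 4.26 mA.
Check D_B: its anode-to-cathode voltage is 1.1 − 2.9 = -1.8 V < 0.7 V, so it is off. The assumption is consistent.

Only D_A conducts; I_R ≈ 4.3 mA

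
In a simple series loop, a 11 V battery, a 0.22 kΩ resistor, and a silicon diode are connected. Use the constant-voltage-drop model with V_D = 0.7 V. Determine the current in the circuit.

KVL around the loop: 11 = V_D + I·R = 0.7 + I × 0.22 kΩ.
So I = (11 − 0.7) / 0.22 kΩ = 10.3 / 0.22 = 46.8 mA.

I ≈ 47 mA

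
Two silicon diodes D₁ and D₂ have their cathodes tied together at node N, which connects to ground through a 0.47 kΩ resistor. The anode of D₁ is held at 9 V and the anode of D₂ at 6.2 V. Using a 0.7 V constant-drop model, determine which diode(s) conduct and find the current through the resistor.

Assume both conduct. Then node N would need to be at both 9−0.7 = 8.3 V and 6.2−0.7 = 5.5 V, which is impossible.
Assume only D₁ conducts: V_N = 9 − 0.7 = 8.3 V, so I_R = 8.3/0.47 = 17.7 mA.
Check D₂: its anode-to-cathode voltage is 6.2 − 8.3 = -2.1 V < 0.7 V, so it is off. The assumption is consistent.

Only D₁ conducts; I_R ≈ 18 mA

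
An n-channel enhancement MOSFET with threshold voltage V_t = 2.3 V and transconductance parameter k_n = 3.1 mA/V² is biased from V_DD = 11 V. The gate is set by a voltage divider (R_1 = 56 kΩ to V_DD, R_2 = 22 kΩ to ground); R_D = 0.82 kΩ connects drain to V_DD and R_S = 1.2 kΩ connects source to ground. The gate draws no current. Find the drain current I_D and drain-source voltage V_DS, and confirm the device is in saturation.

I_D ≈ 0.3 mA, V_DS ≈ 10 V

V_G = V_DD·R_2/(R_1+R_2) = 11×22/78 = 3.1 V.
Assume saturation: I_D = (k_n/2)(V_GS − V_t)² with V_GS = V_G − I_D·R_S = 3.1 − 1.2·I_D.
Substituting gives 2.23·I_D² − 3.99·I_D + 0.998 = 0, with roots I_D = 0.301 or 1.48 mA.
The root I_D = 1.48 mA gives V_GS = 1.32 V ≤ V_t, so take I_D = 0.301 mA.
Then V_GS = 2.74 V and V_DS = V_DD − I_D(R_D+R_S) = 11 − 0.301×2.02 = 10.4 V.
Saturation requires V_DS ≥ V_GS − V_t = 0.441 V; 10.4 ≥ 0.441 ✓.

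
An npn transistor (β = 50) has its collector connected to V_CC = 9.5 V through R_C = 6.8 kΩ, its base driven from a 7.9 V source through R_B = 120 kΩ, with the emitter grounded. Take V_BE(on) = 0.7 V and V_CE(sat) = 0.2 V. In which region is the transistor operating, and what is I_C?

Assume active: I_B = (7.9 − 0.7)/120 = 0.06 mA, giving I_C = β·I_B = 3 mA.
But then V_CE = 9.5 − 3×6.8 = -10.9 V < V_CE(sat) = 0.2 V — impossible in the active region.
So the transistor is saturated. With V_CE = 0.2 V, I_C = (V_CC − 0.2)/R_C = 9.3/6.8 = 1.37 mA.
Check: β·I_B = 3 mA > I_C = 1.37 mA, confirming saturation.

saturation; I_C ≈ 1.4 mA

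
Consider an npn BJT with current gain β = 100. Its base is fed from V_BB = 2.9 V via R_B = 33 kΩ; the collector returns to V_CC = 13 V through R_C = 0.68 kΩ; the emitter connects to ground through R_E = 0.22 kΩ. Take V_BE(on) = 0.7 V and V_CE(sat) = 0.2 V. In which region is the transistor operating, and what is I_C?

active; I_C ≈ 4 mA

Assume active. Base-emitter loop: I_B = (V_BB − V_BE)/(R_B + (β+1)R_E) = (2.9 − 0.7)/(33 + 101×0.22) = 0.0398 mA.
I_C = β·I_B = 100×0.0398 = 3.98 mA.
V_CE = V_CC − I_C·R_C − I_E·R_E = 13 − 3.98×0.68 − 4.02×0.22 = 9.41 V > V_CE(sat), so the active-region assumption holds.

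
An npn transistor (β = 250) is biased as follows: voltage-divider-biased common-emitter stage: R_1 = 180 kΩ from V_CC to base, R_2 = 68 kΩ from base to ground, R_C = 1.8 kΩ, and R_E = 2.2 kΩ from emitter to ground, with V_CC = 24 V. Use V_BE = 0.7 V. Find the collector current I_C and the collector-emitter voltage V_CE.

I_C ≈ 2.4 mA, V_CE ≈ 14 V

Thevenize the base divider: V_Th = V_CC·R_2/(R_1+R_2) = 24×68/248 = 6.58 V, R_Th = R_1‖R_2 = 49.4 kΩ.
Base-emitter loop: V_Th = I_B·R_Th + V_BE + (β+1)I_B·R_E, so I_B = (6.58 − 0.7) / (49.4 + 251×2.2) = 0.00978 mA.
I_C = β·I_B = 250×0.00978 = 2.44 mA, and I_E = (β+1)I_B = 2.45 mA.
V_CE = V_CC − I_C·R_C − I_E·R_E = 24 − 2.44×1.8 − 2.45×2.2 = 14.2 V.
V_CE = 14.2 V > 0.2 V confirms active-region operation.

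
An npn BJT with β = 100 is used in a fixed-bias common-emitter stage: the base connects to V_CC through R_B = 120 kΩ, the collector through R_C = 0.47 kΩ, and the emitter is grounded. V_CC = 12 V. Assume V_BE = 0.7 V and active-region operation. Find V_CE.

V_CE ≈ 7.6 V

Base loop: V_CC = I_B·R_B + V_BE, so I_B = (12 − 0.7)/120 kΩ = 0.0942 mA.
In the active region I_C = β·I_B = 100 × 0.0942 = 9.42 mA.
Collector loop: V_CE = V_CC − I_C·R_C = 12 − 9.42×0.47 = 7.57 V.
Since V_CE = 7.57 V > V_CE(sat) ≈ 0.2 V, the transistor is in the active region as assumed.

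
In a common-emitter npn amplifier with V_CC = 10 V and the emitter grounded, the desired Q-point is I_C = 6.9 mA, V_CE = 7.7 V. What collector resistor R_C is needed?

R_C ≈ 0.33 kΩ

Collector loop: V_CC = I_C·R_C + V_CE.
R_C = (V_CC − V_CE)/I_C = (10 − 7.7)/6.9 = 0.333 kΩ.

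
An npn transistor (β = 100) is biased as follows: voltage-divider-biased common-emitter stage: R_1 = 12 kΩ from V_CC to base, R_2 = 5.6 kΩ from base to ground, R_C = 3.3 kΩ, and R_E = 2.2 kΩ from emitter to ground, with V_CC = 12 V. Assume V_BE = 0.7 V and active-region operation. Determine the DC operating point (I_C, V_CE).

Thevenize the base divider: V_Th = V_CC·R_2/(R_1+R_2) = 12×5.6/17.6 = 3.82 V, R_Th = R_1‖R_2 = 3.82 kΩ.
Base-emitter loop: V_Th = I_B·R_Th + V_BE + (β+1)I_B·R_E, so I_B = (3.82 − 0.7) / (3.82 + 101×2.2) = 0.0138 mA.
I_C = β·I_B = 100×0.0138 = 1.38 mA, and I_E = (β+1)I_B = 1.39 mA.
V_CE = V_CC − I_C·R_C − I_E·R_E = 12 − 1.38×3.3 − 1.39×2.2 = 4.38 V.
V_CE = 4.38 V > 0.2 V confirms active-region operation.

I_C ≈ 1.4 mA, V_CE ≈ 4.4 V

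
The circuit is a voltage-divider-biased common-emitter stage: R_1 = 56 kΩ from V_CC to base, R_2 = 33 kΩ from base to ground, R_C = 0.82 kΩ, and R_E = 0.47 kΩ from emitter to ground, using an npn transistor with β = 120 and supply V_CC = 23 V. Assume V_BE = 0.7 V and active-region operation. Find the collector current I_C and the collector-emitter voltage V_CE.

I_C ≈ 12 mA, V_CE ≈ 7.3 V

Thevenize the base divider: V_Th = V_CC·R_2/(R_1+R_2) = 23×33/89 = 8.53 V, R_Th = R_1‖R_2 = 20.8 kΩ.
Base-emitter loop: V_Th = I_B·R_Th + V_BE + (β+1)I_B·R_E, so I_B = (8.53 − 0.7) / (20.8 + 121×0.47) = 0.101 mA.
I_C = β·I_B = 120×0.101 = 12.1 mA, and I_E = (β+1)I_B = 12.2 mA.
V_CE = V_CC − I_C·R_C − I_E·R_E = 23 − 12.1×0.82 − 12.2×0.47 = 7.34 V.
V_CE = 7.34 V > 0.2 V confirms active-region operation.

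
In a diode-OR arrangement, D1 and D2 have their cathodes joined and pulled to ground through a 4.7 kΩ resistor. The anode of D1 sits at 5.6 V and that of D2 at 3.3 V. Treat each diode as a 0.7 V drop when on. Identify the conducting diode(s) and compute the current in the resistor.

Only D1 conducts; I_R ≈ 1 mA

Assume both conduct. Then node N would need to be at both 5.6−0.7 = 4.9 V and 3.3−0.7 = 2.6 V, which is impossible.
Assume only D1 conducts: V_N = 5.6 − 0.7 = 4.9 V, so I_R = 4.9/4.7 = 1.04 mA.
Check D2: its anode-to-cathode voltage is 3.3 − 4.9 = -1.6 V < 0.7 V, so it is off. The assumption is consistent.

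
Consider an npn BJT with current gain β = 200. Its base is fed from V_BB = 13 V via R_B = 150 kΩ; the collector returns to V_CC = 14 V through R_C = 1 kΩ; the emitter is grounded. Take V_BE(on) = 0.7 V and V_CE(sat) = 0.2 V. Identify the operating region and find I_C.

saturation; I_C ≈ 14 mA

Assume active: I_B = (13 − 0.7)/150 = 0.082 mA, giving I_C = β·I_B = 16.4 mA.
But then V_CE = 14 − 16.4×1 = -2.4 V < V_CE(sat) = 0.2 V — impossible in the active region.
So the transistor is saturated. With V_CE = 0.2 V, I_C = (V_CC − 0.2)/R_C = 13.8/1 = 13.8 mA.
Check: β·I_B = 16.4 mA > I_C = 13.8 mA, confirming saturation.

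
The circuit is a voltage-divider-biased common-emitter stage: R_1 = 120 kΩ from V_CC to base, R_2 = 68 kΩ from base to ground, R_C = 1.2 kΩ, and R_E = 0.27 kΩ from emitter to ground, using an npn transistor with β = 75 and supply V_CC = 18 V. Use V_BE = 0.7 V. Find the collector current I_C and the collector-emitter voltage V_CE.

Thevenize the base divider: V_Th = V_CC·R_2/(R_1+R_2) = 18×68/188 = 6.51 V, R_Th = R_1‖R_2 = 43.4 kΩ.
Base-emitter loop: V_Th = I_B·R_Th + V_BE + (β+1)I_B·R_E, so I_B = (6.51 − 0.7) / (43.4 + 76×0.27) = 0.0909 mA.
I_C = β·I_B = 75×0.0909 = 6.82 mA, and I_E = (β+1)I_B = 6.91 mA.
V_CE = V_CC − I_C·R_C − I_E·R_E = 18 − 6.82×1.2 − 6.91×0.27 = 7.95 V.
V_CE = 7.95 V > 0.2 V confirms active-region operation.

I_C ≈ 6.8 mA, V_CE ≈ 8 V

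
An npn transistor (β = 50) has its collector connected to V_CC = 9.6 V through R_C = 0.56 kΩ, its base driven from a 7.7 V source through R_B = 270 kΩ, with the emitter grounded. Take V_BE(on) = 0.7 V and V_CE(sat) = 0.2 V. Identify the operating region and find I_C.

active; I_C ≈ 1.3 mA

Assume active. Base-emitter loop: I_B = (V_BB − V_BE)/R_B = (7.7 − 0.7)/270 = 0.0259 mA.
I_C = β·I_B = 50×0.0259 = 1.3 mA.
V_CE = V_CC − I_C·R_C = 9.6 − 1.3×0.56 = 8.87 V > V_CE(sat), so the active-region assumption holds.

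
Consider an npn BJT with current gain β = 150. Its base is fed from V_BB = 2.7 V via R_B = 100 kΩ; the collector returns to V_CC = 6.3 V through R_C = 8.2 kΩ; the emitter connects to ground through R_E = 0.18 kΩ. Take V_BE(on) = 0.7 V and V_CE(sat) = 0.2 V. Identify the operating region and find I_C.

saturation; I_C ≈ 0.73 mA

Assume active: I_B = (2.7 − 0.7)/(100 + 151×0.18) = 0.0157 mA, I_C = β·I_B = 2.36 mA.
Then V_CE = 6.3 − 2.36×8.2 − 2.37×0.18 = -13.5 V < 0.2 V — the active assumption fails.
Re-solve with V_CE = 0.2 V. KCL at the emitter: V_E/R_E = (V_BB−0.7−V_E)/R_B + (V_CC−0.2−V_E)/R_C, giving V_E = 0.134 V.
I_C = (V_CC − 0.2 − V_E)/R_C = (6.1 − 0.134)/8.2 = 0.728 mA.
Check: I_B = (2 − 0.134)/100 = 0.0187 mA, and β·I_B = 2.8 mA > I_C, confirming saturation.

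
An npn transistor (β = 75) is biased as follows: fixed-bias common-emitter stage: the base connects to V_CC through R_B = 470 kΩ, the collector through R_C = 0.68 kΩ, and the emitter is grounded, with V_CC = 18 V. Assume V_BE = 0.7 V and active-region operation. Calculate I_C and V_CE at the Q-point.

I_C ≈ 2.8 mA, V_CE ≈ 16 V

Base loop: V_CC = I_B·R_B + V_BE, so I_B = (18 − 0.7)/470 kΩ = 0.0368 mA.
In the active region I_C = β·I_B = 75 × 0.0368 = 2.76 mA.
Collector loop: V_CE = V_CC − I_C·R_C = 18 − 2.76×0.68 = 16.1 V.
Since V_CE = 16.1 V > V_CE(sat) ≈ 0.2 V, the transistor is in the active region as assumed.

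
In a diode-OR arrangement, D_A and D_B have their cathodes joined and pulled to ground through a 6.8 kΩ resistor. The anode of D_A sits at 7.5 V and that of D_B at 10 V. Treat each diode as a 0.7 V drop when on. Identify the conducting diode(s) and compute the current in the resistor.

Assume both conduct. Then node N would need to be at both 7.5−0.7 = 6.8 V and 10−0.7 = 9.3 V, which is impossible.
Assume only D_B conducts: V_N = 10 − 0.7 = 9.3 V, so I_R = 9.3/6.8 = 1.37 mA.
Check D_A: its anode-to-cathode voltage is 7.5 − 9.3 = -1.8 V < 0.7 V, so it is off. The assumption is consistent.

Only D_B conducts; I_R ≈ 1.4 mA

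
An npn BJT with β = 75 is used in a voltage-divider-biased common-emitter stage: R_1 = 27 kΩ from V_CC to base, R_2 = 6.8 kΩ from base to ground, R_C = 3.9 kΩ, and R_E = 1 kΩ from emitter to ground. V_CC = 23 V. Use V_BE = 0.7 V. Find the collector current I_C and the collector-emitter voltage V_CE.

I_C ≈ 3.6 mA, V_CE ≈ 5.2 V

Thevenize the base divider: V_Th = V_CC·R_2/(R_1+R_2) = 23×6.8/33.8 = 4.63 V, R_Th = R_1‖R_2 = 5.43 kΩ.
Base-emitter loop: V_Th = I_B·R_Th + V_BE + (β+1)I_B·R_E, so I_B = (4.63 − 0.7) / (5.43 + 76×1) = 0.0482 mA.
I_C = β·I_B = 75×0.0482 = 3.62 mA, and I_E = (β+1)I_B = 3.67 mA.
V_CE = V_CC − I_C·R_C − I_E·R_E = 23 − 3.62×3.9 − 3.67×1 = 5.23 V.
V_CE = 5.23 V > 0.2 V confirms active-region operation.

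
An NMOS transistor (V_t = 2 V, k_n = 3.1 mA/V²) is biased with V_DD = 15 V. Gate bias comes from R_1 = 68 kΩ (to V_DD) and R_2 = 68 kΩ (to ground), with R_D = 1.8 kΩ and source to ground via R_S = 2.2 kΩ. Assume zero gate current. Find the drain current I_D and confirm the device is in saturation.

I_D ≈ 2 mA

V_G = V_DD·R_2/(R_1+R_2) = 15×68/136 = 7.5 V.
Assume saturation: I_D = (k_n/2)(V_GS − V_t)² with V_GS = V_G − I_D·R_S = 7.5 − 2.2·I_D.
Substituting gives 7.5·I_D² − 38.5·I_D + 46.9 = 0, with roots I_D = 1.99 or 3.15 mA.
The root I_D = 3.15 mA gives V_GS = 0.575 V ≤ V_t, so take I_D = 1.99 mA.
Then V_GS = 3.13 V and V_DS = V_DD − I_D(R_D+R_S) = 15 − 1.99×4 = 7.06 V.
Saturation requires V_DS ≥ V_GS − V_t = 1.13 V; 7.06 ≥ 1.13 ✓.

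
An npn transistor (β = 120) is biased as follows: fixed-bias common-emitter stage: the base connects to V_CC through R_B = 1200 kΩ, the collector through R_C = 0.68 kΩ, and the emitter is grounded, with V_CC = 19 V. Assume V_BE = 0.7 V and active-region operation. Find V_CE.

Base loop: V_CC = I_B·R_B + V_BE, so I_B = (19 − 0.7)/1200 kΩ = 0.0153 mA.
In the active region I_C = β·I_B = 120 × 0.0153 = 1.83 mA.
Collector loop: V_CE = V_CC − I_C·R_C = 19 − 1.83×0.68 = 17.8 V.
Since V_CE = 17.8 V > V_CE(sat) ≈ 0.2 V, the transistor is in the active region as assumed.

V_CE ≈ 18 V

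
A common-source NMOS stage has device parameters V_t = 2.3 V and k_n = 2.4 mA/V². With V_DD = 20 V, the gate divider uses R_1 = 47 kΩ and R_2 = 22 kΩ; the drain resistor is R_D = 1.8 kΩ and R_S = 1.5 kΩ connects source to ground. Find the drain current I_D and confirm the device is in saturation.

V_G = V_DD·R_2/(R_1+R_2) = 20×22/69 = 6.38 V.
Assume saturation: I_D = (k_n/2)(V_GS − V_t)² with V_GS = V_G − I_D·R_S = 6.38 − 1.5·I_D.
Substituting gives 2.7·I_D² − 15.7·I_D + 19.9 = 0, with roots I_D = 1.88 or 3.92 mA.
The root I_D = 3.92 mA gives V_GS = 0.492 V ≤ V_t, so take I_D = 1.88 mA.
Then V_GS = 3.55 V and V_DS = V_DD − I_D(R_D+R_S) = 20 − 1.88×3.3 = 13.8 V.
Saturation requires V_DS ≥ V_GS − V_t = 1.25 V; 13.8 ≥ 1.25 ✓.

I_D ≈ 1.9 mA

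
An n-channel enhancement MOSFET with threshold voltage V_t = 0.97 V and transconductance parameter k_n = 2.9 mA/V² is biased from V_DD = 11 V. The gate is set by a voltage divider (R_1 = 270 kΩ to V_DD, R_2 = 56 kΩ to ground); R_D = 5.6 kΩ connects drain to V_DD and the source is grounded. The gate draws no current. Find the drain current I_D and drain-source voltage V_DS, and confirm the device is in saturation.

V_G = V_DD·R_2/(R_1+R_2) = 11×56/326 = 1.89 V. With the source grounded, V_GS = V_G = 1.89 V.
Assume saturation: I_D = (k_n/2)(V_GS − V_t)² = (2.9/2)×(1.89 − 0.97)² = 1.45×0.92² = 1.23 mA.
V_DS = V_DD − I_D·R_D = 11 − 1.23×5.6 = 4.13 V.
Saturation requires V_DS ≥ V_GS − V_t = 0.92 V; 4.13 ≥ 0.92 ✓.

I_D ≈ 1.2 mA, V_DS ≈ 4.1 V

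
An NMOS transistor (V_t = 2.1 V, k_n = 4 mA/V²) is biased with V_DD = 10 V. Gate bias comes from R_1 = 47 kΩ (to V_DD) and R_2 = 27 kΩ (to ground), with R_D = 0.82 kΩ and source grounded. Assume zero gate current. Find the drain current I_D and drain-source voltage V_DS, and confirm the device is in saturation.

I_D ≈ 4.8 mA, V_DS ≈ 6.1 V

V_G = V_DD·R_2/(R_1+R_2) = 10×27/74 = 3.65 V. With the source grounded, V_GS = V_G = 3.65 V.
Assume saturation: I_D = (k_n/2)(V_GS − V_t)² = (4/2)×(3.65 − 2.1)² = 2×1.55² = 4.8 mA.
V_DS = V_DD − I_D·R_D = 10 − 4.8×0.82 = 6.07 V.
Saturation requires V_DS ≥ V_GS − V_t = 1.55 V; 6.07 ≥ 1.55 ✓.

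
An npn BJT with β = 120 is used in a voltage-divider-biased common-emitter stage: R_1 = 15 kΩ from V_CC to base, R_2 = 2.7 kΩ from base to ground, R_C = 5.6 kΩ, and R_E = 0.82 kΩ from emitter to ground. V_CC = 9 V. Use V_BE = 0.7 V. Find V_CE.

V_CE ≈ 3.9 V

Thevenize the base divider: V_Th = V_CC·R_2/(R_1+R_2) = 9×2.7/17.7 = 1.37 V, R_Th = R_1‖R_2 = 2.29 kΩ.
Base-emitter loop: V_Th = I_B·R_Th + V_BE + (β+1)I_B·R_E, so I_B = (1.37 − 0.7) / (2.29 + 121×0.82) = 0.00663 mA.
I_C = β·I_B = 120×0.00663 = 0.795 mA, and I_E = (β+1)I_B = 0.802 mA.
V_CE = V_CC − I_C·R_C − I_E·R_E = 9 − 0.795×5.6 − 0.802×0.82 = 3.89 V.
V_CE = 3.89 V > 0.2 V confirms active-region operation.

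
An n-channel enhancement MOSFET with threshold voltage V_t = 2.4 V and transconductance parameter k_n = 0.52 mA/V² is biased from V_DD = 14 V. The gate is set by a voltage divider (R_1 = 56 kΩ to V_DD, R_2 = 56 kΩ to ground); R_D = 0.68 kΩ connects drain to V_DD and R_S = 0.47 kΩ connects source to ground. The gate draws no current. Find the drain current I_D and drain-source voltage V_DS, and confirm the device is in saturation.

V_G = V_DD·R_2/(R_1+R_2) = 14×56/112 = 7 V.
Assume saturation: I_D = (k_n/2)(V_GS − V_t)² with V_GS = V_G − I_D·R_S = 7 − 0.47·I_D.
Substituting gives 0.0574·I_D² − 2.12·I_D + 5.5 = 0, with roots I_D = 2.8 or 34.2 mA.
The root I_D = 34.2 mA gives V_GS = -9.07 V ≤ V_t, so take I_D = 2.8 mA.
Then V_GS = 5.68 V and V_DS = V_DD − I_D(R_D+R_S) = 14 − 2.8×1.15 = 10.8 V.
Saturation requires V_DS ≥ V_GS − V_t = 3.28 V; 10.8 ≥ 3.28 ✓.

I_D ≈ 2.8 mA, V_DS ≈ 11 V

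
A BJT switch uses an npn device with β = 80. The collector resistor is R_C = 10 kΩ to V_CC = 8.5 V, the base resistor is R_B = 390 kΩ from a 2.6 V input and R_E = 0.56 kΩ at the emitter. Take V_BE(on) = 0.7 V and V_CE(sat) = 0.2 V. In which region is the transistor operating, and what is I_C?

active; I_C ≈ 0.35 mA

Assume active. Base-emitter loop: I_B = (V_BB − V_BE)/(R_B + (β+1)R_E) = (2.6 − 0.7)/(390 + 81×0.56) = 0.00436 mA.
I_C = β·I_B = 80×0.00436 = 0.349 mA.
V_CE = V_CC − I_C·R_C − I_E·R_E = 8.5 − 0.349×10 − 0.354×0.56 = 4.81 V > V_CE(sat), so the active-region assumption holds.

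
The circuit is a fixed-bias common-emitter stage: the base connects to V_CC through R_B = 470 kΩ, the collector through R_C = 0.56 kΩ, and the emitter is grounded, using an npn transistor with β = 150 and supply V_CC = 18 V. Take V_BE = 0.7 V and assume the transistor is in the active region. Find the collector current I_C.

Base loop: V_CC = I_B·R_B + V_BE, so I_B = (18 − 0.7)/470 kΩ = 0.0368 mA.
In the active region I_C = β·I_B = 150 × 0.0368 = 5.52 mA.
Collector loop: V_CE = V_CC − I_C·R_C = 18 − 5.52×0.56 = 14.9 V.
Since V_CE = 14.9 V > V_CE(sat) ≈ 0.2 V, the transistor is in the active region as assumed.

I_C ≈ 5.5 mA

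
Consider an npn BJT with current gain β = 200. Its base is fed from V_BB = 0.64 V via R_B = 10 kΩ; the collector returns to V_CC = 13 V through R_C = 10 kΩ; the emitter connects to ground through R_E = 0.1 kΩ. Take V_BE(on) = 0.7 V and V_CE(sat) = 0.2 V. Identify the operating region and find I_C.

V_BB = 0.64 V ≤ V_BE(on) = 0.7 V, so the base-emitter junction is not forward biased.
The transistor is in cutoff: I_B = I_C = 0.

cutoff; I_C ≈ 0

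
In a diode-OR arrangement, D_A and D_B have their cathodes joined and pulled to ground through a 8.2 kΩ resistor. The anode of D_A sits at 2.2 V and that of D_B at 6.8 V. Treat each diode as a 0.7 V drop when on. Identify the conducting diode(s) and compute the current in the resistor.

Only D_B conducts; I_R ≈ 0.74 mA

Assume both conduct. Then node N would need to be at both 2.2−0.7 = 1.5 V and 6.8−0.7 = 6.1 V, which is impossible.
Assume only D_B conducts: V_N = 6.8 − 0.7 = 6.1 V, so I_R = 6.1/8.2 = 0.744 mA.
Check D_A: its anode-to-cathode voltage is 2.2 − 6.1 = -3.9 V < 0.7 V, so it is off. The assumption is consistent.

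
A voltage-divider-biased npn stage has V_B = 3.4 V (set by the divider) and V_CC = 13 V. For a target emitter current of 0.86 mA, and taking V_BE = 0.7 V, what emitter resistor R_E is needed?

R_E ≈ 3.1 kΩ

V_E = V_B − V_BE = 3.4 − 0.7 = 2.7 V.
R_E = V_E / I_E = 2.7 / 0.86 = 3.14 kΩ.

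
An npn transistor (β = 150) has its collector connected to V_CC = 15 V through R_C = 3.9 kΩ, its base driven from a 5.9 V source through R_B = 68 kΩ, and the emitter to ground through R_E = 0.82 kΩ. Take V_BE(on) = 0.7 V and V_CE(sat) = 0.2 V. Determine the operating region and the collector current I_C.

Assume active: I_B = (5.9 − 0.7)/(68 + 151×0.82) = 0.0271 mA, I_C = β·I_B = 4.07 mA.
Then V_CE = 15 − 4.07×3.9 − 4.09×0.82 = -4.22 V < 0.2 V — the active assumption fails.
Re-solve with V_CE = 0.2 V. KCL at the emitter: V_E/R_E = (V_BB−0.7−V_E)/R_B + (V_CC−0.2−V_E)/R_C, giving V_E = 2.6 V.
I_C = (V_CC − 0.2 − V_E)/R_C = (14.8 − 2.6)/3.9 = 3.13 mA.
Check: I_B = (5.2 − 2.6)/68 = 0.0383 mA, and β·I_B = 5.74 mA > I_C, confirming saturation.

saturation; I_C ≈ 3.1 mA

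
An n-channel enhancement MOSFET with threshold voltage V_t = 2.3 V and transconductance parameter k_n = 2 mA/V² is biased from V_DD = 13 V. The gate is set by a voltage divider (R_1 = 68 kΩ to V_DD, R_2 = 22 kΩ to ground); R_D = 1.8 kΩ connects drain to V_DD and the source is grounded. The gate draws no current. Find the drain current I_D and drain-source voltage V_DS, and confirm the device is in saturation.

I_D ≈ 0.77 mA, V_DS ≈ 12 V

V_G = V_DD·R_2/(R_1+R_2) = 13×22/90 = 3.18 V. With the source grounded, V_GS = V_G = 3.18 V.
Assume saturation: I_D = (k_n/2)(V_GS − V_t)² = (2/2)×(3.18 − 2.3)² = 1×0.878² = 0.77 mA.
V_DS = V_DD − I_D·R_D = 13 − 0.77×1.8 = 11.6 V.
Saturation requires V_DS ≥ V_GS − V_t = 0.878 V; 11.6 ≥ 0.878 ✓.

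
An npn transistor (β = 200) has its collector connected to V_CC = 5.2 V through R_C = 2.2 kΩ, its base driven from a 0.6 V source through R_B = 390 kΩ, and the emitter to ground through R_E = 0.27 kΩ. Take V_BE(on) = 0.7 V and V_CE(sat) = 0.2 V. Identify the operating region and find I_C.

cutoff; I_C ≈ 0

V_BB = 0.6 V ≤ V_BE(on) = 0.7 V, so the base-emitter junction is not forward biased.
The transistor is in cutoff: I_B = I_C = 0.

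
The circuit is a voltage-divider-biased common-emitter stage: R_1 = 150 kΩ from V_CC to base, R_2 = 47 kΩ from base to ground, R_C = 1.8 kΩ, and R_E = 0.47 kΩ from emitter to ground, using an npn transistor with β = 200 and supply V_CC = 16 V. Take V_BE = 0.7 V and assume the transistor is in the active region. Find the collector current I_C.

I_C ≈ 4.8 mA

Thevenize the base divider: V_Th = V_CC·R_2/(R_1+R_2) = 16×47/197 = 3.82 V, R_Th = R_1‖R_2 = 35.8 kΩ.
Base-emitter loop: V_Th = I_B·R_Th + V_BE + (β+1)I_B·R_E, so I_B = (3.82 − 0.7) / (35.8 + 201×0.47) = 0.0239 mA.
I_C = β·I_B = 200×0.0239 = 4.79 mA, and I_E = (β+1)I_B = 4.81 mA.
V_CE = V_CC − I_C·R_C − I_E·R_E = 16 − 4.79×1.8 − 4.81×0.47 = 5.12 V.
V_CE = 5.12 V > 0.2 V confirms active-region operation.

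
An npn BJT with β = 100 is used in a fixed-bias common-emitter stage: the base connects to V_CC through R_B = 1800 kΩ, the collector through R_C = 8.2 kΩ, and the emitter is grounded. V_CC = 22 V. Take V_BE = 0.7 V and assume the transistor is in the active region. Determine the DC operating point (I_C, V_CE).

I_C ≈ 1.2 mA, V_CE ≈ 12 V

Base loop: V_CC = I_B·R_B + V_BE, so I_B = (22 − 0.7)/1800 kΩ = 0.0118 mA.
In the active region I_C = β·I_B = 100 × 0.0118 = 1.18 mA.
Collector loop: V_CE = V_CC − I_C·R_C = 22 − 1.18×8.2 = 12.3 V.
Since V_CE = 12.3 V > V_CE(sat) ≈ 0.2 V, the transistor is in the active region as assumed.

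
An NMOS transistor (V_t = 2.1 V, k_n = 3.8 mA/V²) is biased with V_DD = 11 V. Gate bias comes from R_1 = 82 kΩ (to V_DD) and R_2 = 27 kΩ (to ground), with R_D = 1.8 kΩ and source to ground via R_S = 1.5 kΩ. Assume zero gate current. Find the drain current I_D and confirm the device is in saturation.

I_D ≈ 0.2 mA

V_G = V_DD·R_2/(R_1+R_2) = 11×27/109 = 2.72 V.
Assume saturation: I_D = (k_n/2)(V_GS − V_t)² with V_GS = V_G − I_D·R_S = 2.72 − 1.5·I_D.
Substituting gives 4.27·I_D² − 4.56·I_D + 0.742 = 0, with roots I_D = 0.2 or 0.867 mA.
The root I_D = 0.867 mA gives V_GS = 1.42 V ≤ V_t, so take I_D = 0.2 mA.
Then V_GS = 2.42 V and V_DS = V_DD − I_D(R_D+R_S) = 11 − 0.2×3.3 = 10.3 V.
Saturation requires V_DS ≥ V_GS − V_t = 0.325 V; 10.3 ≥ 0.325 ✓.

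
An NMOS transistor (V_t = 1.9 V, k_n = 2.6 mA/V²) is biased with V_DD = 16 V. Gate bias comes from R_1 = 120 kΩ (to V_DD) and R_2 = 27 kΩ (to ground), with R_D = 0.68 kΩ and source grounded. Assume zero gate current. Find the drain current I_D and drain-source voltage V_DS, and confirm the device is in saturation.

I_D ≈ 1.4 mA, V_DS ≈ 15 V

V_G = V_DD·R_2/(R_1+R_2) = 16×27/147 = 2.94 V. With the source grounded, V_GS = V_G = 2.94 V.
Assume saturation: I_D = (k_n/2)(V_GS − V_t)² = (2.6/2)×(2.94 − 1.9)² = 1.3×1.04² = 1.4 mA.
V_DS = V_DD − I_D·R_D = 16 − 1.4×0.68 = 15 V.
Saturation requires V_DS ≥ V_GS − V_t = 1.04 V; 15 ≥ 1.04 ✓.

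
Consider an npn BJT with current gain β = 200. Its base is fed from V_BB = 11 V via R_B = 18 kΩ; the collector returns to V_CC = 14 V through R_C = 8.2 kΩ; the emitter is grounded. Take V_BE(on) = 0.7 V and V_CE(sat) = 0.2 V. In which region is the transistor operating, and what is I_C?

Assume active: I_B = (11 − 0.7)/18 = 0.572 mA, giving I_C = β·I_B = 114 mA.
But then V_CE = 14 − 114×8.2 = -924 V < V_CE(sat) = 0.2 V — impossible in the active region.
So the transistor is saturated. With V_CE = 0.2 V, I_C = (V_CC − 0.2)/R_C = 13.8/8.2 = 1.68 mA.
Check: β·I_B = 114 mA > I_C = 1.68 mA, confirming saturation.

saturation; I_C ≈ 1.7 mA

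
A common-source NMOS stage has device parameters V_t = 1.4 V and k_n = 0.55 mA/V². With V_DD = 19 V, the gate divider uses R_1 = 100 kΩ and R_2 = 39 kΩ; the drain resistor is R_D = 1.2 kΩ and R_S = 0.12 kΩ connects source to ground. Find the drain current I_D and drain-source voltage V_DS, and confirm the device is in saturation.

V_G = V_DD·R_2/(R_1+R_2) = 19×39/139 = 5.33 V.
Assume saturation: I_D = (k_n/2)(V_GS − V_t)² with V_GS = V_G − I_D·R_S = 5.33 − 0.12·I_D.
Substituting gives 0.00396·I_D² − 1.26·I_D + 4.25 = 0, with roots I_D = 3.41 or 315 mA.
The root I_D = 315 mA gives V_GS = -32.4 V ≤ V_t, so take I_D = 3.41 mA.
Then V_GS = 4.92 V and V_DS = V_DD − I_D(R_D+R_S) = 19 − 3.41×1.32 = 14.5 V.
Saturation requires V_DS ≥ V_GS − V_t = 3.52 V; 14.5 ≥ 3.52 ✓.

I_D ≈ 3.4 mA, V_DS ≈ 14 V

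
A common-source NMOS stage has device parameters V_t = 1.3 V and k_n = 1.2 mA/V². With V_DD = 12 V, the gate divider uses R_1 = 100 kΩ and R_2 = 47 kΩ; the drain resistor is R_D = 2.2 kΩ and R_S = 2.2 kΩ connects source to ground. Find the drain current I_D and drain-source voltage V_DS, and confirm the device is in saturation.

V_G = V_DD·R_2/(R_1+R_2) = 12×47/147 = 3.84 V.
Assume saturation: I_D = (k_n/2)(V_GS − V_t)² with V_GS = V_G − I_D·R_S = 3.84 − 2.2·I_D.
Substituting gives 2.9·I_D² − 7.7·I_D + 3.86 = 0, with roots I_D = 0.672 or 1.98 mA.
The root I_D = 1.98 mA gives V_GS = -0.516 V ≤ V_t, so take I_D = 0.672 mA.
Then V_GS = 2.36 V and V_DS = V_DD − I_D(R_D+R_S) = 12 − 0.672×4.4 = 9.04 V.
Saturation requires V_DS ≥ V_GS − V_t = 1.06 V; 9.04 ≥ 1.06 ✓.

I_D ≈ 0.67 mA, V_DS ≈ 9 V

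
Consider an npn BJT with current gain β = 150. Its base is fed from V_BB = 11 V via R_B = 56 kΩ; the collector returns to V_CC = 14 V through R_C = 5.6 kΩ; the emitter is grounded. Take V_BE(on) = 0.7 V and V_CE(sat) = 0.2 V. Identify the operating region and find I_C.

saturation; I_C ≈ 2.5 mA

Assume active: I_B = (11 − 0.7)/56 = 0.184 mA, giving I_C = β·I_B = 27.6 mA.
But then V_CE = 14 − 27.6×5.6 = -140 V < V_CE(sat) = 0.2 V — impossible in the active region.
So the transistor is saturated. With V_CE = 0.2 V, I_C = (V_CC − 0.2)/R_C = 13.8/5.6 = 2.46 mA.
Check: β·I_B = 27.6 mA > I_C = 2.46 mA, confirming saturation.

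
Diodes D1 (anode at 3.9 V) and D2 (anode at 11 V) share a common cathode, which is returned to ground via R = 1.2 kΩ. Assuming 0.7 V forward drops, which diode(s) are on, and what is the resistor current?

Only D2 conducts; I_R ≈ 8.6 mA

Assume both conduct. Then node N would need to be at both 3.9−0.7 = 3.2 V and 11−0.7 = 10.3 V, which is impossible.
Assume only D2 conducts: V_N = 11 − 0.7 = 10.3 V, so I_R = 10.3/1.2 = 8.58 mA.
Check D1: its anode-to-cathode voltage is 3.9 − 10.3 = -6.4 V < 0.7 V, so it is off. The assumption is consistent.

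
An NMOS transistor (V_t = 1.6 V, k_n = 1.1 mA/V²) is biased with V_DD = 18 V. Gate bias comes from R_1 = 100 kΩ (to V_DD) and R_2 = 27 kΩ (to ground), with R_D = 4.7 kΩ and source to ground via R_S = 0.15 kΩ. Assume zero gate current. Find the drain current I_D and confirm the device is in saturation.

V_G = V_DD·R_2/(R_1+R_2) = 18×27/127 = 3.83 V.
Assume saturation: I_D = (k_n/2)(V_GS − V_t)² with V_GS = V_G − I_D·R_S = 3.83 − 0.15·I_D.
Substituting gives 0.0124·I_D² − 1.37·I_D + 2.73 = 0, with roots I_D = 2.03 or 108 mA.
The root I_D = 108 mA gives V_GS = -12.4 V ≤ V_t, so take I_D = 2.03 mA.
Then V_GS = 3.52 V and V_DS = V_DD − I_D(R_D+R_S) = 18 − 2.03×4.85 = 8.15 V.
Saturation requires V_DS ≥ V_GS − V_t = 1.92 V; 8.15 ≥ 1.92 ✓.

I_D ≈ 2 mA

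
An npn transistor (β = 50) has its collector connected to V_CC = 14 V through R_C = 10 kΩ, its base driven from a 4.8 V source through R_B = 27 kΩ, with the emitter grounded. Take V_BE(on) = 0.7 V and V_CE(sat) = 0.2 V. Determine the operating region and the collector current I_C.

Assume active: I_B = (4.8 − 0.7)/27 = 0.152 mA, giving I_C = β·I_B = 7.59 mA.
But then V_CE = 14 − 7.59×10 = -61.9 V < V_CE(sat) = 0.2 V — impossible in the active region.
So the transistor is saturated. With V_CE = 0.2 V, I_C = (V_CC − 0.2)/R_C = 13.8/10 = 1.38 mA.
Check: β·I_B = 7.59 mA > I_C = 1.38 mA, confirming saturation.

saturation; I_C ≈ 1.4 mA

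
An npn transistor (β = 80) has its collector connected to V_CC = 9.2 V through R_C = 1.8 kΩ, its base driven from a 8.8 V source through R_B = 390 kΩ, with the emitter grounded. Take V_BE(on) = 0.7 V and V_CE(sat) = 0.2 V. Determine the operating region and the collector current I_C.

active; I_C ≈ 1.7 mA

Assume active. Base-emitter loop: I_B = (V_BB − V_BE)/R_B = (8.8 − 0.7)/390 = 0.0208 mA.
I_C = β·I_B = 80×0.0208 = 1.66 mA.
V_CE = V_CC − I_C·R_C = 9.2 − 1.66×1.8 = 6.21 V > V_CE(sat), so the active-region assumption holds.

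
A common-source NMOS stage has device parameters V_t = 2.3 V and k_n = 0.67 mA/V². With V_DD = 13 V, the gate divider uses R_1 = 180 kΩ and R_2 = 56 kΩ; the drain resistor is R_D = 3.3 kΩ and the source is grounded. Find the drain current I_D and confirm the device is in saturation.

I_D ≈ 0.21 mA

V_G = V_DD·R_2/(R_1+R_2) = 13×56/236 = 3.08 V. With the source grounded, V_GS = V_G = 3.08 V.
Assume saturation: I_D = (k_n/2)(V_GS − V_t)² = (0.67/2)×(3.08 − 2.3)² = 0.335×0.785² = 0.206 mA.
V_DS = V_DD − I_D·R_D = 13 − 0.206×3.3 = 12.3 V.
Saturation requires V_DS ≥ V_GS − V_t = 0.785 V; 12.3 ≥ 0.785 ✓.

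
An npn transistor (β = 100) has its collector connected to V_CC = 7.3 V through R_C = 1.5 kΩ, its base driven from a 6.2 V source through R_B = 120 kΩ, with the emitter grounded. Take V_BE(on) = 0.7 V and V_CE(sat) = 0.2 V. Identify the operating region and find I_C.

Assume active. Base-emitter loop: I_B = (V_BB − V_BE)/R_B = (6.2 − 0.7)/120 = 0.0458 mA.
I_C = β·I_B = 100×0.0458 = 4.58 mA.
V_CE = V_CC − I_C·R_C = 7.3 − 4.58×1.5 = 0.425 V > V_CE(sat), so the active-region assumption holds.

active; I_C ≈ 4.6 mA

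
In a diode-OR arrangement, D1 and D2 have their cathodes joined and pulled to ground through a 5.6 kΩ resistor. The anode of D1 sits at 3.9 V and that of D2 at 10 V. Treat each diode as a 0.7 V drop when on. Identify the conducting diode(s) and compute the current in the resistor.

Assume both conduct. Then node N would need to be at both 3.9−0.7 = 3.2 V and 10−0.7 = 9.3 V, which is impossible.
Assume only D2 conducts: V_N = 10 − 0.7 = 9.3 V, so I_R = 9.3/5.6 = 1.66 mA.
Check D1: its anode-to-cathode voltage is 3.9 − 9.3 = -5.4 V < 0.7 V, so it is off. The assumption is consistent.

Only D2 conducts; I_R ≈ 1.7 mA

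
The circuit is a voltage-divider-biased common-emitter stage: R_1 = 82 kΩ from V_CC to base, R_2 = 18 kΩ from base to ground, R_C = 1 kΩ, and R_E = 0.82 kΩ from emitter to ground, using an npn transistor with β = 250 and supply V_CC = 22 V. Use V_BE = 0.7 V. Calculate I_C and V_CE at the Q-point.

Thevenize the base divider: V_Th = V_CC·R_2/(R_1+R_2) = 22×18/100 = 3.96 V, R_Th = R_1‖R_2 = 14.8 kΩ.
Base-emitter loop: V_Th = I_B·R_Th + V_BE + (β+1)I_B·R_E, so I_B = (3.96 − 0.7) / (14.8 + 251×0.82) = 0.0148 mA.
I_C = β·I_B = 250×0.0148 = 3.69 mA, and I_E = (β+1)I_B = 3.71 mA.
V_CE = V_CC − I_C·R_C − I_E·R_E = 22 − 3.69×1 − 3.71×0.82 = 15.3 V.
V_CE = 15.3 V > 0.2 V confirms active-region operation.

I_C ≈ 3.7 mA, V_CE ≈ 15 V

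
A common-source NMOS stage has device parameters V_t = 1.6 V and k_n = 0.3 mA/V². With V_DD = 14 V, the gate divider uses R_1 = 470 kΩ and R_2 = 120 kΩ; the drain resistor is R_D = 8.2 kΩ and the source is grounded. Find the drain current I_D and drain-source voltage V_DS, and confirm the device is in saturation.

I_D ≈ 0.23 mA, V_DS ≈ 12 V

V_G = V_DD·R_2/(R_1+R_2) = 14×120/590 = 2.85 V. With the source grounded, V_GS = V_G = 2.85 V.
Assume saturation: I_D = (k_n/2)(V_GS − V_t)² = (0.3/2)×(2.85 − 1.6)² = 0.15×1.25² = 0.233 mA.
V_DS = V_DD − I_D·R_D = 14 − 0.233×8.2 = 12.1 V.
Saturation requires V_DS ≥ V_GS − V_t = 1.25 V; 12.1 ≥ 1.25 ✓.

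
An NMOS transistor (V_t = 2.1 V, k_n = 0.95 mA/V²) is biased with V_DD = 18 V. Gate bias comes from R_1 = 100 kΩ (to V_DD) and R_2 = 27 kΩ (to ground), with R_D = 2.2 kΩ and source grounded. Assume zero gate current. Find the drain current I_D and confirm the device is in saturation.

I_D ≈ 1.4 mA

V_G = V_DD·R_2/(R_1+R_2) = 18×27/127 = 3.83 V. With the source grounded, V_GS = V_G = 3.83 V.
Assume saturation: I_D = (k_n/2)(V_GS − V_t)² = (0.95/2)×(3.83 − 2.1)² = 0.475×1.73² = 1.42 mA.
V_DS = V_DD − I_D·R_D = 18 − 1.42×2.2 = 14.9 V.
Saturation requires V_DS ≥ V_GS − V_t = 1.73 V; 14.9 ≥ 1.73 ✓.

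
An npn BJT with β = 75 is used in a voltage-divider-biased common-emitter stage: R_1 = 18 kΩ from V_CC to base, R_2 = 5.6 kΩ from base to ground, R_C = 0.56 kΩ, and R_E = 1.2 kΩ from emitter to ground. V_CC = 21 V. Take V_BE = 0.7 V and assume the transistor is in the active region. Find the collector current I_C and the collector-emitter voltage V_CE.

I_C ≈ 3.4 mA, V_CE ≈ 15 V

Thevenize the base divider: V_Th = V_CC·R_2/(R_1+R_2) = 21×5.6/23.6 = 4.98 V, R_Th = R_1‖R_2 = 4.27 kΩ.
Base-emitter loop: V_Th = I_B·R_Th + V_BE + (β+1)I_B·R_E, so I_B = (4.98 − 0.7) / (4.27 + 76×1.2) = 0.0449 mA.
I_C = β·I_B = 75×0.0449 = 3.36 mA, and I_E = (β+1)I_B = 3.41 mA.
V_CE = V_CC − I_C·R_C − I_E·R_E = 21 − 3.36×0.56 − 3.41×1.2 = 15 V.
V_CE = 15 V > 0.2 V confirms active-region operation.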